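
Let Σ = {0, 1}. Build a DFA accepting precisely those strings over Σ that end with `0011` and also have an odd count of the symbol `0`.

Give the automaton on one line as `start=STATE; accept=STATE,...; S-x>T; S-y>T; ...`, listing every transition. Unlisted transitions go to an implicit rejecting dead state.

start=q0; accept=q5; q0-0>q1; q0-1>q0; q1-0>q2; q1-1>q1; q2-0>q3; q2-1>q0; q3-0>q2; q3-1>q4; q4-0>q2; q4-1>q5; q5-0>q2; q5-1>q1

Handle the two conditions separately and then intersect. One (5 states) tracks how much of the suffix `0011` has currently been matched; the other (2 states) tracks the count of `0`s modulo 2. Each combined state is a pair, one component from each; accept when both components accept. Equivalent product states are then merged.
        0   1  
>  q0   q1  q0 
   q1   q2  q1 
   q2   q3  q0 
   q3   q2  q4 
   q4   q2  q5 
 * q5   q2  q1 
(> = start, * = accepting)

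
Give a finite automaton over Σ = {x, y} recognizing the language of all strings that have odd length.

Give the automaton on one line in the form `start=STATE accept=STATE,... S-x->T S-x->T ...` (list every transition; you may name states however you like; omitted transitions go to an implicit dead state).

Count input length modulo 2: every symbol advances one step around the cycle S0 → S1 → S0. Accept at S1.
With 2 states:
        x   y  
>  S0   S1  S1 
 * S1   S0  S0 
(> = start, * = accepting)

start=S0 accept=S1 S0-x->S1 S0-y->S1 S1-x->S0 S1-y->S0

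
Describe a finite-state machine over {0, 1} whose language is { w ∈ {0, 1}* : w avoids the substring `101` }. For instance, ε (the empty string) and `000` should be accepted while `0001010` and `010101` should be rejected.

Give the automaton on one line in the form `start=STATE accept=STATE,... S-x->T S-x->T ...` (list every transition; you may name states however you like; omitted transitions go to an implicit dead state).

start=A accept=A,B,C A-0->A A-1->B B-0->C B-1->B C-0->A C-1->D D-0->D D-1->D

This is the complement of 'contains `101`'. Use the same substring-matching states — A through D holding how much of `101` has just been matched — but flip the accepting set: everything except the trap D accepts.
With 4 states:
       0  1 
>* A   A  B 
 * B   C  B 
 * C   A  D 
   D   D  D 
(> = start, * = accepting)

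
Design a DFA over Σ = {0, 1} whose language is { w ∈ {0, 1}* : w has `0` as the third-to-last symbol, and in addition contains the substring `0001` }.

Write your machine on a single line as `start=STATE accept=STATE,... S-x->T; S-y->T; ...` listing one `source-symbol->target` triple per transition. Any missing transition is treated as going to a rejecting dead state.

Run two small machines in parallel and take their product. The first has 15 states tracking the last 3 symbols read; the second has 5 states tracking whether and how much of `0001` has been seen. A product state is a pair (one from each), accepting exactly when both do. Equivalent product states are then merged.
          0    1  
>  s0     s1   s0 
   s1     s2   s0 
   s2     s3   s0 
   s3     s3   s4 
 * s4     s5   s6 
 * s5     s7   s8 
 * s6     s9  s10 
   s7    s11   s4 
   s8     s5   s6 
   s9     s7   s8 
   s10    s9  s10 
 * s11   s11   s4 
(> = start, * = accepting)

start=s0; accept=s4,s5,s6,s11; s0-0->s1; s0-1->s0; s1-0->s2; s1-1->s0; s2-0->s3; s2-1->s0; s3-0->s3; s3-1->s4; s4-0->s5; s4-1->s6; s5-0->s7; s5-1->s8; s6-0->s9; s6-1->s10; s7-0->s11; s7-1->s4; s8-0->s5; s8-1->s6; s9-0->s7; s9-1->s8; s10-0->s9; s10-1->s10; s11-0->s11; s11-1->s4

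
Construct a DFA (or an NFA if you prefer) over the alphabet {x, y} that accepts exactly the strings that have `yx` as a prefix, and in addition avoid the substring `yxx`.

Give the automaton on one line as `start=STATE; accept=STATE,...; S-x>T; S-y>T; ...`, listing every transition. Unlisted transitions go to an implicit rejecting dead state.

Run two small machines in parallel and take their product. The first has 4 states tracking whether the input so far still matches the prefix `yx`; the second has 4 states tracking partial matches of the forbidden pattern `yxx`. A product state is a pair (one from each), accepting exactly when both do.
A 9-state machine:
        x   y  
>  q0   q1  q2 
   q1   q1  q3 
   q2   q4  q3 
   q3   q5  q3 
 * q4   q6  q7 
   q5   q8  q3 
   q6   q6  q6 
 * q7   q4  q7 
   q8   q8  q8 
(> = start, * = accepting)

start=q0; accept=q4,q7; q0-x>q1; q0-y>q2; q1-x>q1; q1-y>q3; q2-x>q4; q2-y>q3; q3-x>q5; q3-y>q3; q4-x>q6; q4-y>q7; q5-x>q8; q5-y>q3; q6-x>q6; q6-y>q6; q7-x>q4; q7-y>q7; q8-x>q8; q8-y>q8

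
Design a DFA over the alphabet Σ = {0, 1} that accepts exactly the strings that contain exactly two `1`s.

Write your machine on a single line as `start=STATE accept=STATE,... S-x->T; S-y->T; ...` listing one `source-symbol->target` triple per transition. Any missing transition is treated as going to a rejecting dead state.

start=q0; accept=q2; q0-0->q0; q0-1->q1; q1-0->q1; q1-1->q2; q2-0->q2; q2-1->q3; q3-0->q3; q3-1->q3

Only the number of `1`s matters, and only up to 3. Make a chain q0 → q1 → q2 → q3 advanced by each `1` (with q3 absorbing); every other symbol self-loops. The accepting set is {q2}.
4 states suffice.
        0   1  
>  q0   q0  q1 
   q1   q1  q2 
 * q2   q2  q3 
   q3   q3  q3 
(> = start, * = accepting)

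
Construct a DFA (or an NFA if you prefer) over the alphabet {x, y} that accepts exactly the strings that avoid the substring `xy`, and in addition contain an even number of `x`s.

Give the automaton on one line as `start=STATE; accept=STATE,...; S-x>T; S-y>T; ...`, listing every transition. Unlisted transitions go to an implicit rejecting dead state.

Run two small machines in parallel and take their product. The first has 3 states tracking partial matches of the forbidden pattern `xy`; the second has 2 states tracking the count of `x`s modulo 2. A product state is a pair (one from each), accepting exactly when both do. Equivalent product states are then merged.
With 4 states:
        x   y  
>* S0   S1  S0 
   S1   S2  S3 
 * S2   S1  S3 
   S3   S3  S3 
(> = start, * = accepting)

start=S0; accept=S0,S2; S0-x>S1; S0-y>S0; S1-x>S2; S1-y>S3; S2-x>S1; S2-y>S3; S3-x>S3; S3-y>S3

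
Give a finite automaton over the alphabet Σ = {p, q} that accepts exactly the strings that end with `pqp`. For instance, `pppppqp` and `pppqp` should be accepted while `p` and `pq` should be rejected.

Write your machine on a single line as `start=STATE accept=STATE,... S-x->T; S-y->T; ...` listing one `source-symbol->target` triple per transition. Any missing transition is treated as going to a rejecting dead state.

start=S0; accept=S3; S0-p->S1; S0-q->S0; S1-p->S1; S1-q->S2; S2-p->S3; S2-q->S0; S3-p->S1; S3-q->S2

Let each state record the length of the longest suffix of the input read so far that is also a prefix of `pqp`. S1 means the last symbol is `p`; S2 means the last 2 symbols are `pq`; S3 means the last 3 symbols are `pqp`. Accept only at S3, where the string currently ends in `pqp`.
With 4 states:
        p   q  
>  S0   S1  S0 
   S1   S1  S2 
   S2   S3  S0 
 * S3   S1  S2 
(> = start, * = accepting)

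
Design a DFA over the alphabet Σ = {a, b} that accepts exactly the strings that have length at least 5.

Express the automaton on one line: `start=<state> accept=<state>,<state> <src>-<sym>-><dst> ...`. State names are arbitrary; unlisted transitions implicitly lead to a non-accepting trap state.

Count input length up to 6: every symbol moves from q0 toward q6, which means 'more than 5' and absorbs. Accept from {q5, q6}.
A 7-state machine:
        a   b  
>  q0   q1  q1 
   q1   q2  q2 
   q2   q3  q3 
   q3   q4  q4 
   q4   q5  q5 
 * q5   q6  q6 
 * q6   q6  q6 
(> = start, * = accepting)

start=q0 accept=q5,q6 q0-a->q1 q0-b->q1 q1-a->q2 q1-b->q2 q2-a->q3 q2-b->q3 q3-a->q4 q3-b->q4 q4-a->q5 q4-b->q5 q5-a->q6 q5-b->q6 q6-a->q6 q6-b->q6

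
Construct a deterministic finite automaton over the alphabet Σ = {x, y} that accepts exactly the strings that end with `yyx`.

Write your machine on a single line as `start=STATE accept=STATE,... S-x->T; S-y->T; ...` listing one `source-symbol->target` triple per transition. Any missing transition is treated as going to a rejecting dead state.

start=q0; accept=q3; q0-x->q0; q0-y->q1; q1-x->q0; q1-y->q2; q2-x->q3; q2-y->q2; q3-x->q0; q3-y->q1

Remember how much of `yyx` the current input suffix matches. State q0 means no match yet; q1 means the last symbol is `y`; q2 means the last 2 symbols are `yy`; q3 means the last 3 symbols are `yyx`. Only q3 accepts. On a mismatch, fall back to the longest proper suffix that is still a prefix of `yyx`.
        x   y  
>  q0   q0  q1 
   q1   q0  q2 
   q2   q3  q2 
 * q3   q0  q1 
(> = start, * = accepting)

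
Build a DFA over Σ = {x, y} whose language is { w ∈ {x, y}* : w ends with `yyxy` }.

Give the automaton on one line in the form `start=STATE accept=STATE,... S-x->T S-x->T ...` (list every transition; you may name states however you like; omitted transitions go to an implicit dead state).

Remember how much of `yyxy` the current input suffix matches. State q0 means no match yet; q1 means the last symbol is `y`; q2 means the last 2 symbols are `yy`; q3 means the last 3 symbols are `yyx`; q4 means the last 4 symbols are `yyxy`. Only q4 accepts. On a mismatch, fall back to the longest proper suffix that is still a prefix of `yyxy`.
A 5-state machine:
        x   y  
>  q0   q0  q1 
   q1   q0  q2 
   q2   q3  q2 
   q3   q0  q4 
 * q4   q0  q2 
(> = start, * = accepting)

start=q0 accept=q4 q0-x->q0 q0-y->q1 q1-x->q0 q1-y->q2 q2-x->q3 q2-y->q2 q3-x->q0 q3-y->q4 q4-x->q0 q4-y->q2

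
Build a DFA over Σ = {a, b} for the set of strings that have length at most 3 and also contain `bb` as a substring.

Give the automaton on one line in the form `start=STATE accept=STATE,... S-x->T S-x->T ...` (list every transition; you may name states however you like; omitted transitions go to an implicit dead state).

Build one automaton per condition and run them in lockstep. One (5 states) tracks the input length, saturating at 4; the other (3 states) tracks whether and how much of `bb` has been seen. Each combined state is a pair, one component from each; accept when both components accept. Minimizing collapses redundant product states.
        a   b  
>  q0   q1  q2 
   q1   q3  q4 
   q2   q3  q5 
   q3   q3  q3 
   q4   q3  q6 
 * q5   q6  q6 
 * q6   q3  q3 
(> = start, * = accepting)

start=q0 accept=q5,q6 q0-a->q1 q0-b->q2 q1-a->q3 q1-b->q4 q2-a->q3 q2-b->q5 q3-a->q3 q3-b->q3 q4-a->q3 q4-b->q6 q5-a->q6 q5-b->q6 q6-a->q3 q6-b->q3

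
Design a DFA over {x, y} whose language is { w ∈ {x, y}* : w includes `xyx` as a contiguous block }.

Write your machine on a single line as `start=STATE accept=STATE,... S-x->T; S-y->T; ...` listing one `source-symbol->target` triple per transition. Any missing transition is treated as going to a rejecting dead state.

Track how much of `xyx` has been matched so far: state q0 is no progress, q3 is the absorbing accept state reached once `xyx` has occurred. Intermediate states record partial matches; on a mismatch, fall back to the longest reusable overlap.
4 states suffice.
        x   y  
>  q0   q1  q0 
   q1   q1  q2 
   q2   q3  q0 
 * q3   q3  q3 
(> = start, * = accepting)

start=q0; accept=q3; q0-x->q1; q0-y->q0; q1-x->q1; q1-y->q2; q2-x->q3; q2-y->q0; q3-x->q3; q3-y->q3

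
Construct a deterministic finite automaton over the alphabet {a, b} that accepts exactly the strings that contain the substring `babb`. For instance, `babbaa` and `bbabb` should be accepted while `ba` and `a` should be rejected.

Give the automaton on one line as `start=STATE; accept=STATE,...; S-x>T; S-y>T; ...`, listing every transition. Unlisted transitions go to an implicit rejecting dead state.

start=q0; accept=q4; q0-a>q0; q0-b>q1; q1-a>q2; q1-b>q1; q2-a>q0; q2-b>q3; q3-a>q2; q3-b>q4; q4-a>q4; q4-b>q4

States q0..q3 record the length of the longest prefix of `babb` that matches the current input suffix. Reaching q4 means `babb` has been seen, and we stay there forever. Accept from q4.
With 5 states:
        a   b  
>  q0   q0  q1 
   q1   q2  q1 
   q2   q0  q3 
   q3   q2  q4 
 * q4   q4  q4 
(> = start, * = accepting)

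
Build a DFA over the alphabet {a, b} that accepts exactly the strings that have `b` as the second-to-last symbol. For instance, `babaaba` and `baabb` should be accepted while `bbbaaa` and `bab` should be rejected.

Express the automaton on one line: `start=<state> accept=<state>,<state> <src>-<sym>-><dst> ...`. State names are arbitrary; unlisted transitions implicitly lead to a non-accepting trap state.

start=s0 accept=s5,s6 s0-a->s1 s0-b->s2 s1-a->s3 s1-b->s4 s2-a->s5 s2-b->s6 s3-a->s3 s3-b->s4 s4-a->s5 s4-b->s6 s5-a->s3 s5-b->s4 s6-a->s5 s6-b->s6

Because acceptance depends on a position counted from the end, the machine has to buffer the most recent 2 symbols. Make each state the string of the last up-to-2 symbols read; on input `x` shift the window left and append `x`. Accept when the buffered window has length 2 and begins with `b`.
7 states suffice.
        a   b  
>  s0   s1  s2 
   s1   s3  s4 
   s2   s5  s6 
   s3   s3  s4 
   s4   s5  s6 
 * s5   s3  s4 
 * s6   s5  s6 
(> = start, * = accepting)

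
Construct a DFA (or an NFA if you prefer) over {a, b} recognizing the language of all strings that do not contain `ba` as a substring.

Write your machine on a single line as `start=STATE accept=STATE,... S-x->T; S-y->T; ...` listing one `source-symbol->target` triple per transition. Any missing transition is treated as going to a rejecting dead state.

start=s0; accept=s0,s1; s0-a->s0; s0-b->s1; s1-a->s2; s1-b->s1; s2-a->s2; s2-b->s2

This is the complement of 'contains `ba`'. Use the same substring-matching states — s0 through s2 holding how much of `ba` has just been matched — but flip the accepting set: everything except the trap s2 accepts.
A 3-state machine:
        a   b  
>* s0   s0  s1 
 * s1   s2  s1 
   s2   s2  s2 
(> = start, * = accepting)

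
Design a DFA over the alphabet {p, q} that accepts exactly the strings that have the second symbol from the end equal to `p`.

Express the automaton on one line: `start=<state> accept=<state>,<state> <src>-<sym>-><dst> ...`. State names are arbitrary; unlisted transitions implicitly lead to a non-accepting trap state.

Because acceptance depends on a position counted from the end, the machine has to buffer the most recent 2 symbols. Make each state the string of the last up-to-2 symbols read; on input `x` shift the window left and append `x`. Accept when the buffered window has length 2 and begins with `p`.
        p   q  
>  S0   S1  S2 
   S1   S3  S4 
   S2   S5  S6 
 * S3   S3  S4 
 * S4   S5  S6 
   S5   S3  S4 
   S6   S5  S6 
(> = start, * = accepting)

start=S0 accept=S3,S4 S0-p->S1 S0-q->S2 S1-p->S3 S1-q->S4 S2-p->S5 S2-q->S6 S3-p->S3 S3-q->S4 S4-p->S5 S4-q->S6 S5-p->S3 S5-q->S4 S6-p->S5 S6-q->S6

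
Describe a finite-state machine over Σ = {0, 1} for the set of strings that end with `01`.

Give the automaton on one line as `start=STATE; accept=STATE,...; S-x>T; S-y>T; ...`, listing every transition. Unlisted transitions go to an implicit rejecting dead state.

start=s0; accept=s2; s0-0>s1; s0-1>s0; s1-0>s1; s1-1>s2; s2-0>s1; s2-1>s0

Remember how much of `01` the current input suffix matches. State s0 means no match yet; s1 means the last symbol is `0`; s2 means the last 2 symbols are `01`. Only s2 accepts. On a mismatch, fall back to the longest proper suffix that is still a prefix of `01`.
With 3 states:
        0   1  
>  s0   s1  s0 
   s1   s1  s2 
 * s2   s1  s0 
(> = start, * = accepting)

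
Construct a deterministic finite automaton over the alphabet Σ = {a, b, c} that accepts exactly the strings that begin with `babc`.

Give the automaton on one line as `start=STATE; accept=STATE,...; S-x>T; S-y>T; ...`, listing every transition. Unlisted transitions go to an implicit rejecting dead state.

Walk along `babc` while the input agrees: from s0 take `b` to s1, and so on. Any deviation drops to the rejecting sink s5. Once s4 is reached the prefix is confirmed and every continuation is accepted.
        a   b   c  
>  s0   s5  s1  s5 
   s1   s2  s5  s5 
   s2   s5  s3  s5 
   s3   s5  s5  s4 
 * s4   s4  s4  s4 
   s5   s5  s5  s5 
(> = start, * = accepting)

start=s0; accept=s4; s0-a>s5; s0-b>s1; s0-c>s5; s1-a>s2; s1-b>s5; s1-c>s5; s2-a>s5; s2-b>s3; s2-c>s5; s3-a>s5; s3-b>s5; s3-c>s4; s4-a>s4; s4-b>s4; s4-c>s4; s5-a>s5; s5-b>s5; s5-c>s5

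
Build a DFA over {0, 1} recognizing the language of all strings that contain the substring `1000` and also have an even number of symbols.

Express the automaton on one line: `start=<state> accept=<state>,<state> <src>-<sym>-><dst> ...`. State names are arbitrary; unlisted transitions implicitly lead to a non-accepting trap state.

Run two small machines in parallel and take their product. The first has 5 states tracking whether and how much of `1000` has been seen; the second has 2 states tracking the input length modulo 2. A product state is a pair (one from each), accepting exactly when both do.
With 10 states:
        0   1  
>  q0   q1  q2 
   q1   q0  q3 
   q2   q4  q3 
   q3   q5  q2 
   q4   q6  q2 
   q5   q7  q3 
   q6   q8  q3 
   q7   q9  q2 
 * q8   q9  q9 
   q9   q8  q8 
(> = start, * = accepting)

start=q0 accept=q8 q0-0->q1 q0-1->q2 q1-0->q0 q1-1->q3 q2-0->q4 q2-1->q3 q3-0->q5 q3-1->q2 q4-0->q6 q4-1->q2 q5-0->q7 q5-1->q3 q6-0->q8 q6-1->q3 q7-0->q9 q7-1->q2 q8-0->q9 q8-1->q9 q9-0->q8 q9-1->q8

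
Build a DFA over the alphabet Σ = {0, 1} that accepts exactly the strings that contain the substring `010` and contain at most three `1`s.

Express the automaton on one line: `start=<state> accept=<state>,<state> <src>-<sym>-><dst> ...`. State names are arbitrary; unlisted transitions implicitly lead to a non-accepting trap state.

Build one automaton per condition and run them in lockstep. One (4 states) tracks whether and how much of `010` has been seen; the other (5 states) tracks the count of `1`s, saturating at 4. Each combined state is a pair, one component from each; accept when both components accept.
          0    1  
>  q0     q1   q2 
   q1     q1   q3 
   q2     q4   q5 
   q3     q6   q5 
   q4     q4   q7 
   q5     q8   q9 
 * q6     q6  q10 
   q7    q10   q9 
   q8     q8  q11 
   q9    q12  q13 
 * q10   q10  q14 
   q11   q14  q13 
   q12   q12  q15 
   q13   q16  q13 
 * q14   q14  q17 
   q15   q17  q13 
   q16   q16  q15 
   q17   q17  q17 
(> = start, * = accepting)

start=q0 accept=q6,q10,q14 q0-0->q1 q0-1->q2 q1-0->q1 q1-1->q3 q2-0->q4 q2-1->q5 q3-0->q6 q3-1->q5 q4-0->q4 q4-1->q7 q5-0->q8 q5-1->q9 q6-0->q6 q6-1->q10 q7-0->q10 q7-1->q9 q8-0->q8 q8-1->q11 q9-0->q12 q9-1->q13 q10-0->q10 q10-1->q14 q11-0->q14 q11-1->q13 q12-0->q12 q12-1->q15 q13-0->q16 q13-1->q13 q14-0->q14 q14-1->q17 q15-0->q17 q15-1->q13 q16-0->q16 q16-1->q15 q17-0->q17 q17-1->q17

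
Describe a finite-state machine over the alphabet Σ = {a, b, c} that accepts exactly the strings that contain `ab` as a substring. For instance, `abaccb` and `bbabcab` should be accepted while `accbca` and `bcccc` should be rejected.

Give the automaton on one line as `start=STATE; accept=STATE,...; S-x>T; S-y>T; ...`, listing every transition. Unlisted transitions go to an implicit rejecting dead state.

Track how much of `ab` has been matched so far: state q0 is no progress, q2 is the absorbing accept state reached once `ab` has occurred. Intermediate states record partial matches; on a mismatch, fall back to the longest reusable overlap.
3 states suffice.
        a   b   c  
>  q0   q1  q0  q0 
   q1   q1  q2  q0 
 * q2   q2  q2  q2 
(> = start, * = accepting)

start=q0; accept=q2; q0-a>q1; q0-b>q0; q0-c>q0; q1-a>q1; q1-b>q2; q1-c>q0; q2-a>q2; q2-b>q2; q2-c>q2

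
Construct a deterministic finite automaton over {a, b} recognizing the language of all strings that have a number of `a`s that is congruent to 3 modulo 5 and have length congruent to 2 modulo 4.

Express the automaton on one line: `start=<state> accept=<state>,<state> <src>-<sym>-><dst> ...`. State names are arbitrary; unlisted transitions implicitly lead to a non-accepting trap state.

Handle the two conditions separately and then intersect. The first has 5 states tracking the count of `a`s modulo 5; the second has 4 states tracking the input length modulo 4. A product state is a pair (one from each), accepting exactly when both do.
With 20 states:
          a    b  
>  q0     q1   q2 
   q1     q3   q4 
   q2     q4   q5 
   q3     q6   q7 
   q4     q7   q8 
   q5     q8   q9 
   q6    q10  q11 
   q7    q11  q12 
   q8    q12  q13 
   q9    q13   q0 
   q10    q2  q14 
   q11   q14  q15 
   q12   q15  q16 
   q13   q16   q1 
   q14    q5  q17 
   q15   q17  q18 
   q16   q18   q3 
   q17    q9  q19 
 * q18   q19   q6 
   q19    q0  q10 
(> = start, * = accepting)

start=q0 accept=q18 q0-a->q1 q0-b->q2 q1-a->q3 q1-b->q4 q2-a->q4 q2-b->q5 q3-a->q6 q3-b->q7 q4-a->q7 q4-b->q8 q5-a->q8 q5-b->q9 q6-a->q10 q6-b->q11 q7-a->q11 q7-b->q12 q8-a->q12 q8-b->q13 q9-a->q13 q9-b->q0 q10-a->q2 q10-b->q14 q11-a->q14 q11-b->q15 q12-a->q15 q12-b->q16 q13-a->q16 q13-b->q1 q14-a->q5 q14-b->q17 q15-a->q17 q15-b->q18 q16-a->q18 q16-b->q3 q17-a->q9 q17-b->q19 q18-a->q19 q18-b->q6 q19-a->q0 q19-b->q10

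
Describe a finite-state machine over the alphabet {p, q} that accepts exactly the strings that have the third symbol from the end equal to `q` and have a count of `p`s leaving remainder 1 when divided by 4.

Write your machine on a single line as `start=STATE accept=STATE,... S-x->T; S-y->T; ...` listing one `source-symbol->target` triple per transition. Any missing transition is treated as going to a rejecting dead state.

Build one automaton per condition and run them in lockstep. The first has 15 states tracking the last 3 symbols read; the second has 4 states tracking the count of `p`s modulo 4. A product state is a pair (one from each), accepting exactly when both do. Equivalent product states are then merged.
          p    q  
>  S0     S1   S2 
   S1     S3   S4 
   S2     S5   S6 
   S3     S7   S3 
   S4     S3   S8 
   S5     S3   S9 
   S6    S10   S6 
   S7     S0  S11 
   S8     S3  S12 
 * S9     S3   S8 
 * S10    S3   S9 
   S11   S13  S11 
 * S12    S3  S12 
   S13   S14   S2 
 * S14    S3   S4 
(> = start, * = accepting)

start=S0; accept=S9,S10,S12,S14; S0-p->S1; S0-q->S2; S1-p->S3; S1-q->S4; S2-p->S5; S2-q->S6; S3-p->S7; S3-q->S3; S4-p->S3; S4-q->S8; S5-p->S3; S5-q->S9; S6-p->S10; S6-q->S6; S7-p->S0; S7-q->S11; S8-p->S3; S8-q->S12; S9-p->S3; S9-q->S8; S10-p->S3; S10-q->S9; S11-p->S13; S11-q->S11; S12-p->S3; S12-q->S12; S13-p->S14; S13-q->S2; S14-p->S3; S14-q->S4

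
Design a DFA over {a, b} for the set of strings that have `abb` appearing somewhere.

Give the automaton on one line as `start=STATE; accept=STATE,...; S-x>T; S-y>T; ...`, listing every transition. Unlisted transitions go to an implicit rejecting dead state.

Track how much of `abb` has been matched so far: state S0 is no progress, S3 is the absorbing accept state reached once `abb` has occurred. Intermediate states record partial matches; on a mismatch, fall back to the longest reusable overlap.
4 states suffice.
        a   b  
>  S0   S1  S0 
   S1   S1  S2 
   S2   S1  S3 
 * S3   S3  S3 
(> = start, * = accepting)

start=S0; accept=S3; S0-a>S1; S0-b>S0; S1-a>S1; S1-b>S2; S2-a>S1; S2-b>S3; S3-a>S3; S3-b>S3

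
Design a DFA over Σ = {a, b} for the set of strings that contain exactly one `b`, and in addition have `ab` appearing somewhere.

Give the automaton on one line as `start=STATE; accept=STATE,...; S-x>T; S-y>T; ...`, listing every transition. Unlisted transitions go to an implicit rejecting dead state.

Build one automaton per condition and run them in lockstep. One (3 states) tracks the count of `b`s, saturating at 2; the other (3 states) tracks whether and how much of `ab` has been seen. Each combined state is a pair, one component from each; accept when both components accept. After merging equivalent states the machine shrinks.
With 4 states:
        a   b  
>  S0   S1  S2 
   S1   S1  S3 
   S2   S2  S2 
 * S3   S3  S2 
(> = start, * = accepting)

start=S0; accept=S3; S0-a>S1; S0-b>S2; S1-a>S1; S1-b>S3; S2-a>S2; S2-b>S2; S3-a>S3; S3-b>S2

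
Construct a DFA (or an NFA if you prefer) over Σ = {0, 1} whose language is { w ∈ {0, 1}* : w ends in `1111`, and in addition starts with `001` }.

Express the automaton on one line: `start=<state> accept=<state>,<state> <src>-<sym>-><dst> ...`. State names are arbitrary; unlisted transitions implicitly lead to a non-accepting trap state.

start=A accept=I A-0->B A-1->C B-0->D B-1->C C-0->C C-1->C D-0->C D-1->E E-0->F E-1->G F-0->F F-1->E G-0->F G-1->H H-0->F H-1->I I-0->F I-1->I

Run two small machines in parallel and take their product. The first has 5 states tracking how much of the suffix `1111` has currently been matched; the second has 5 states tracking whether the input so far still matches the prefix `001`. A product state is a pair (one from each), accepting exactly when both do. Equivalent product states are then merged.
       0  1 
>  A   B  C 
   B   D  C 
   C   C  C 
   D   C  E 
   E   F  G 
   F   F  E 
   G   F  H 
   H   F  I 
 * I   F  I 
(> = start, * = accepting)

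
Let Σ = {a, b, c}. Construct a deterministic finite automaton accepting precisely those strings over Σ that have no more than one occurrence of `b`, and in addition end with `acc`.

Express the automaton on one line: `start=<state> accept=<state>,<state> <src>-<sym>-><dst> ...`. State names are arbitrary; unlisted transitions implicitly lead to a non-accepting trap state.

start=S0 accept=S6,S8 S0-a->S1 S0-b->S2 S0-c->S0 S1-a->S1 S1-b->S2 S1-c->S3 S2-a->S4 S2-b->S5 S2-c->S2 S3-a->S1 S3-b->S2 S3-c->S6 S4-a->S4 S4-b->S5 S4-c->S7 S5-a->S5 S5-b->S5 S5-c->S5 S6-a->S1 S6-b->S2 S6-c->S0 S7-a->S4 S7-b->S5 S7-c->S8 S8-a->S4 S8-b->S5 S8-c->S2

Handle the two conditions separately and then intersect. The first has 3 states tracking the count of `b`s, saturating at 2; the second has 4 states tracking how much of the suffix `acc` has currently been matched. A product state is a pair (one from each), accepting exactly when both do. After merging equivalent states the machine shrinks.
        a   b   c  
>  S0   S1  S2  S0 
   S1   S1  S2  S3 
   S2   S4  S5  S2 
   S3   S1  S2  S6 
   S4   S4  S5  S7 
   S5   S5  S5  S5 
 * S6   S1  S2  S0 
   S7   S4  S5  S8 
 * S8   S4  S5  S2 
(> = start, * = accepting)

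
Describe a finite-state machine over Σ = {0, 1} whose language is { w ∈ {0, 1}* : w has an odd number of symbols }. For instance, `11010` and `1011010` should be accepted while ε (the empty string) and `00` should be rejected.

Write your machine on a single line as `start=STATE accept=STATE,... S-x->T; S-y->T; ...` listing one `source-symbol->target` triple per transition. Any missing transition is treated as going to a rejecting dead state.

Only the length mod 2 matters, so use a 2-cycle: from any state, every input symbol moves to the next state, wrapping S1 back to S0. Mark S1 accepting.
2 states suffice.
        0   1  
>  S0   S1  S1 
 * S1   S0  S0 
(> = start, * = accepting)

start=S0; accept=S1; S0-0->S1; S0-1->S1; S1-0->S0; S1-1->S0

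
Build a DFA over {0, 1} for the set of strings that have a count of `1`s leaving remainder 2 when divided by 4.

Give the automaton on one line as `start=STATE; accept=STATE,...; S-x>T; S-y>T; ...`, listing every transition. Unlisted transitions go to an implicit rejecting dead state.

start=s0; accept=s2; s0-0>s0; s0-1>s1; s1-0>s1; s1-1>s2; s2-0>s2; s2-1>s3; s3-0>s3; s3-1>s0

Keep the running count of `1`s modulo 4: each `1` advances along the cycle s0 → s1 → s2 → s3 → s0 while other symbols loop. Accept at s2.
        0   1  
>  s0   s0  s1 
   s1   s1  s2 
 * s2   s2  s3 
   s3   s3  s0 
(> = start, * = accepting)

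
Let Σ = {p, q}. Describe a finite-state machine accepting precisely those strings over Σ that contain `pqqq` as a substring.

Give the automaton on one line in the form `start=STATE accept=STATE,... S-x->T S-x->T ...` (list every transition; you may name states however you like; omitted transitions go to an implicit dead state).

Track how much of `pqqq` has been matched so far: state s0 is no progress, s4 is the absorbing accept state reached once `pqqq` has occurred. Intermediate states record partial matches; on a mismatch, fall back to the longest reusable overlap.
5 states suffice.
        p   q  
>  s0   s1  s0 
   s1   s1  s2 
   s2   s1  s3 
   s3   s1  s4 
 * s4   s4  s4 
(> = start, * = accepting)

start=s0 accept=s4 s0-p->s1 s0-q->s0 s1-p->s1 s1-q->s2 s2-p->s1 s2-q->s3 s3-p->s1 s3-q->s4 s4-p->s4 s4-q->s4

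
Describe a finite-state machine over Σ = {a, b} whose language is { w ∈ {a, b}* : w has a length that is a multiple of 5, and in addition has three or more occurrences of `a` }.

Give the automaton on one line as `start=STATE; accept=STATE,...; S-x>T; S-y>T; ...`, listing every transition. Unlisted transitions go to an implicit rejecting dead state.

Run two small machines in parallel and take their product. One (5 states) tracks the input length modulo 5; the other (5 states) tracks the count of `a`s, saturating at 4. Each combined state is a pair, one component from each; accept when both components accept. Equivalent product states are then merged.
A 20-state machine:
          a    b  
>  s0     s1   s2 
   s1     s3   s4 
   s2     s4   s5 
   s3     s6   s7 
   s4     s7   s8 
   s5     s8   s9 
   s6    s10  s10 
   s7    s10  s11 
   s8    s11  s12 
   s9    s12  s13 
   s10   s14  s14 
   s11   s14  s15 
   s12   s15  s16 
   s13   s16   s0 
 * s14   s17  s17 
   s15   s17  s18 
   s16   s18   s1 
   s17   s19  s19 
   s18   s19   s3 
   s19    s6   s6 
(> = start, * = accepting)

start=s0; accept=s14; s0-a>s1; s0-b>s2; s1-a>s3; s1-b>s4; s2-a>s4; s2-b>s5; s3-a>s6; s3-b>s7; s4-a>s7; s4-b>s8; s5-a>s8; s5-b>s9; s6-a>s10; s6-b>s10; s7-a>s10; s7-b>s11; s8-a>s11; s8-b>s12; s9-a>s12; s9-b>s13; s10-a>s14; s10-b>s14; s11-a>s14; s11-b>s15; s12-a>s15; s12-b>s16; s13-a>s16; s13-b>s0; s14-a>s17; s14-b>s17; s15-a>s17; s15-b>s18; s16-a>s18; s16-b>s1; s17-a>s19; s17-b>s19; s18-a>s19; s18-b>s3; s19-a>s6; s19-b>s6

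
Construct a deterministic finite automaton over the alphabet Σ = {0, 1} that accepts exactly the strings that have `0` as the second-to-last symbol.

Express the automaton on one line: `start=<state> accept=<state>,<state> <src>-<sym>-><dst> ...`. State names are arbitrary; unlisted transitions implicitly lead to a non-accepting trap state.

Because acceptance depends on a position counted from the end, the machine has to buffer the most recent 2 symbols. Make each state the string of the last up-to-2 symbols read; on input `x` shift the window left and append `x`. Accept when the buffered window has length 2 and begins with `0`.
A 7-state machine:
       0  1 
>  A   B  C 
   B   D  E 
   C   F  G 
 * D   D  E 
 * E   F  G 
   F   D  E 
   G   F  G 
(> = start, * = accepting)

start=A accept=D,E A-0->B A-1->C B-0->D B-1->E C-0->F C-1->G D-0->D D-1->E E-0->F E-1->G F-0->D F-1->E G-0->F G-1->G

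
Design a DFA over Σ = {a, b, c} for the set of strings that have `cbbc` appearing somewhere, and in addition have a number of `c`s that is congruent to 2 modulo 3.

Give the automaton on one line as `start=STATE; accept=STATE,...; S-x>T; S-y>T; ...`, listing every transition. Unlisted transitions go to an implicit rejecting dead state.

Handle the two conditions separately and then intersect. The first has 5 states tracking whether and how much of `cbbc` has been seen; the second has 3 states tracking the count of `c`s modulo 3. A product state is a pair (one from each), accepting exactly when both do.
With 15 states:
          a    b    c  
>  q0     q0   q0   q1 
   q1     q2   q3   q4 
   q2     q2   q2   q4 
   q3     q2   q5   q4 
   q4     q6   q7   q8 
   q5     q2   q2   q9 
   q6     q6   q6   q8 
   q7     q6  q10   q8 
   q8     q0  q11   q1 
 * q9     q9   q9  q12 
   q10    q6   q6  q12 
   q11    q0  q13   q1 
   q12   q12  q12  q14 
   q13    q0   q0  q14 
   q14   q14  q14   q9 
(> = start, * = accepting)

start=q0; accept=q9; q0-a>q0; q0-b>q0; q0-c>q1; q1-a>q2; q1-b>q3; q1-c>q4; q2-a>q2; q2-b>q2; q2-c>q4; q3-a>q2; q3-b>q5; q3-c>q4; q4-a>q6; q4-b>q7; q4-c>q8; q5-a>q2; q5-b>q2; q5-c>q9; q6-a>q6; q6-b>q6; q6-c>q8; q7-a>q6; q7-b>q10; q7-c>q8; q8-a>q0; q8-b>q11; q8-c>q1; q9-a>q9; q9-b>q9; q9-c>q12; q10-a>q6; q10-b>q6; q10-c>q12; q11-a>q0; q11-b>q13; q11-c>q1; q12-a>q12; q12-b>q12; q12-c>q14; q13-a>q0; q13-b>q0; q13-c>q14; q14-a>q14; q14-b>q14; q14-c>q9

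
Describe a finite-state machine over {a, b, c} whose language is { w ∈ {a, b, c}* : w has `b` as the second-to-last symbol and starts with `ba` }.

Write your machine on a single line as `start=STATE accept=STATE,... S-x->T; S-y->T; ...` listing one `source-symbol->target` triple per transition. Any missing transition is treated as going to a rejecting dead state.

Handle the two conditions separately and then intersect. The first has 13 states tracking the last 2 symbols read; the second has 4 states tracking whether the input so far still matches the prefix `ba`. A product state is a pair (one from each), accepting exactly when both do. Minimizing collapses redundant product states.
        a   b   c  
>  S0   S1  S2  S1 
   S1   S1  S1  S1 
   S2   S3  S1  S1 
 * S3   S4  S5  S4 
   S4   S4  S5  S4 
   S5   S3  S6  S3 
 * S6   S3  S6  S3 
(> = start, * = accepting)

start=S0; accept=S3,S6; S0-a->S1; S0-b->S2; S0-c->S1; S1-a->S1; S1-b->S1; S1-c->S1; S2-a->S3; S2-b->S1; S2-c->S1; S3-a->S4; S3-b->S5; S3-c->S4; S4-a->S4; S4-b->S5; S4-c->S4; S5-a->S3; S5-b->S6; S5-c->S3; S6-a->S3; S6-b->S6; S6-c->S3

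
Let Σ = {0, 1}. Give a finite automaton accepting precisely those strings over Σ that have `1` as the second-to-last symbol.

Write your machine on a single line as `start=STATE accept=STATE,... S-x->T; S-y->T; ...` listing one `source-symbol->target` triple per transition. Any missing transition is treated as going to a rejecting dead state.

Because acceptance depends on a position counted from the end, the machine has to buffer the most recent 2 symbols. Make each state the string of the last up-to-2 symbols read; on input `x` shift the window left and append `x`. Accept when the buffered window has length 2 and begins with `1`.
A 7-state machine:
        0   1  
>  S0   S1  S2 
   S1   S3  S4 
   S2   S5  S6 
   S3   S3  S4 
   S4   S5  S6 
 * S5   S3  S4 
 * S6   S5  S6 
(> = start, * = accepting)

start=S0; accept=S5,S6; S0-0->S1; S0-1->S2; S1-0->S3; S1-1->S4; S2-0->S5; S2-1->S6; S3-0->S3; S3-1->S4; S4-0->S5; S4-1->S6; S5-0->S3; S5-1->S4; S6-0->S5; S6-1->S6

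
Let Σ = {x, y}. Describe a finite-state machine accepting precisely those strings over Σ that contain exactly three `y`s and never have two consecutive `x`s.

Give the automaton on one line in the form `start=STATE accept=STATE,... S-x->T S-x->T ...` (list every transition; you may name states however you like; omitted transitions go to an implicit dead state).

Handle the two conditions separately and then intersect. The first has 5 states tracking the count of `y`s, saturating at 4; the second has 3 states tracking partial matches of the forbidden pattern `xx`. A product state is a pair (one from each), accepting exactly when both do.
A 15-state machine:
          x    y  
>  q0     q1   q2 
   q1     q3   q2 
   q2     q4   q5 
   q3     q3   q6 
   q4     q6   q5 
   q5     q7   q8 
   q6     q6   q9 
   q7     q9   q8 
 * q8    q10  q11 
   q9     q9  q12 
 * q10   q12  q11 
   q11   q13  q11 
   q12   q12  q14 
   q13   q14  q11 
   q14   q14  q14 
(> = start, * = accepting)

start=q0 accept=q8,q10 q0-x->q1 q0-y->q2 q1-x->q3 q1-y->q2 q2-x->q4 q2-y->q5 q3-x->q3 q3-y->q6 q4-x->q6 q4-y->q5 q5-x->q7 q5-y->q8 q6-x->q6 q6-y->q9 q7-x->q9 q7-y->q8 q8-x->q10 q8-y->q11 q9-x->q9 q9-y->q12 q10-x->q12 q10-y->q11 q11-x->q13 q11-y->q11 q12-x->q12 q12-y->q14 q13-x->q14 q13-y->q11 q14-x->q14 q14-y->q14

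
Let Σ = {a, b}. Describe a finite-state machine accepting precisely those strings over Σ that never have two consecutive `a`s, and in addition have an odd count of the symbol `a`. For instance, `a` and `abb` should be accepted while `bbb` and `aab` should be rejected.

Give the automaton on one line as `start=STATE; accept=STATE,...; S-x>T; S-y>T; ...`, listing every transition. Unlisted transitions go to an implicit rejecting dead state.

Handle the two conditions separately and then intersect. The first has 3 states tracking partial matches of the forbidden pattern `aa`; the second has 2 states tracking the count of `a`s modulo 2. A product state is a pair (one from each), accepting exactly when both do. Equivalent product states are then merged.
        a   b  
>  s0   s1  s0 
 * s1   s2  s3 
   s2   s2  s2 
 * s3   s4  s3 
   s4   s2  s0 
(> = start, * = accepting)

start=s0; accept=s1,s3; s0-a>s1; s0-b>s0; s1-a>s2; s1-b>s3; s2-a>s2; s2-b>s2; s3-a>s4; s3-b>s3; s4-a>s2; s4-b>s0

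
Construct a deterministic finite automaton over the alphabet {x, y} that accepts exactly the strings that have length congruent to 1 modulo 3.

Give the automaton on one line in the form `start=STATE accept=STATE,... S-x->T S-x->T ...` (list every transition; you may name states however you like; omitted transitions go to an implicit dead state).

start=s0 accept=s1 s0-x->s1 s0-y->s1 s1-x->s2 s1-y->s2 s2-x->s0 s2-y->s0

Count input length modulo 3: every symbol advances one step around the cycle s0 → s1 → s2 → s0. Accept at s1.
With 3 states:
        x   y  
>  s0   s1  s1 
 * s1   s2  s2 
   s2   s0  s0 
(> = start, * = accepting)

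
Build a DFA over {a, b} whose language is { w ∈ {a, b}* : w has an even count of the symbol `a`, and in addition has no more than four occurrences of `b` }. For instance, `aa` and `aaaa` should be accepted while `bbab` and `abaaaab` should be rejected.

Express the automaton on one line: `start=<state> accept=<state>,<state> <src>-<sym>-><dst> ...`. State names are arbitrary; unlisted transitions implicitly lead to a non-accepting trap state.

Run two small machines in parallel and take their product. The first has 2 states tracking the count of `a`s modulo 2; the second has 6 states tracking the count of `b`s, saturating at 5. A product state is a pair (one from each), accepting exactly when both do. Minimizing collapses redundant product states.
11 states suffice.
          a    b  
>* S0     S1   S2 
   S1     S0   S3 
 * S2     S3   S4 
   S3     S2   S5 
 * S4     S5   S6 
   S5     S4   S7 
 * S6     S7   S8 
   S7     S6   S9 
 * S8     S9  S10 
   S9     S8  S10 
   S10   S10  S10 
(> = start, * = accepting)

start=S0 accept=S0,S2,S4,S6,S8 S0-a->S1 S0-b->S2 S1-a->S0 S1-b->S3 S2-a->S3 S2-b->S4 S3-a->S2 S3-b->S5 S4-a->S5 S4-b->S6 S5-a->S4 S5-b->S7 S6-a->S7 S6-b->S8 S7-a->S6 S7-b->S9 S8-a->S9 S8-b->S10 S9-a->S8 S9-b->S10 S10-a->S10 S10-b->S10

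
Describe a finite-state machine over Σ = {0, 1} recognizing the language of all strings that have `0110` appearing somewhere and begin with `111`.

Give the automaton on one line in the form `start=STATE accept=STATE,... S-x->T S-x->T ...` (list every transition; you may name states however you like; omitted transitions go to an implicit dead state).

Build one automaton per condition and run them in lockstep. The first has 5 states tracking whether and how much of `0110` has been seen; the second has 5 states tracking whether the input so far still matches the prefix `111`. A product state is a pair (one from each), accepting exactly when both do.
13 states suffice.
          0    1  
>  q0     q1   q2 
   q1     q1   q3 
   q2     q1   q4 
   q3     q1   q5 
   q4     q1   q6 
   q5     q7   q8 
   q6     q9   q6 
   q7     q7   q7 
   q8     q1   q8 
   q9     q9  q10 
   q10    q9  q11 
   q11   q12   q6 
 * q12   q12  q12 
(> = start, * = accepting)

start=q0 accept=q12 q0-0->q1 q0-1->q2 q1-0->q1 q1-1->q3 q2-0->q1 q2-1->q4 q3-0->q1 q3-1->q5 q4-0->q1 q4-1->q6 q5-0->q7 q5-1->q8 q6-0->q9 q6-1->q6 q7-0->q7 q7-1->q7 q8-0->q1 q8-1->q8 q9-0->q9 q9-1->q10 q10-0->q9 q10-1->q11 q11-0->q12 q11-1->q6 q12-0->q12 q12-1->q12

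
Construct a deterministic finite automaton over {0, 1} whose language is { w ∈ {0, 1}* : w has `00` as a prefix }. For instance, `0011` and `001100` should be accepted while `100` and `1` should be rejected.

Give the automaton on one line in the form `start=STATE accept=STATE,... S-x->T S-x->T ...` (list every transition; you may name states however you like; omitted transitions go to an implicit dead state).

start=S0 accept=S2 S0-0->S1 S0-1->S3 S1-0->S2 S1-1->S3 S2-0->S2 S2-1->S2 S3-0->S3 S3-1->S3

Check the first 2 symbols one by one: S0 through S1 record how many have matched `00` so far; any wrong symbol goes to the dead state S3. After all 2 match we enter the accepting sink S2.
4 states suffice.
        0   1  
>  S0   S1  S3 
   S1   S2  S3 
 * S2   S2  S2 
   S3   S3  S3 
(> = start, * = accepting)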